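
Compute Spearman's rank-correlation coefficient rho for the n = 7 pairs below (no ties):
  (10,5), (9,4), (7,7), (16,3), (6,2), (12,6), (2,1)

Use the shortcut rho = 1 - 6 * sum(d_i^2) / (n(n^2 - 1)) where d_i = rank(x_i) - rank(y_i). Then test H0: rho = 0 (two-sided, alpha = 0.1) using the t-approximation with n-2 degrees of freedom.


Step 1: Rank x and y separately (midranks; no ties here).
rank(x): 10->5, 9->4, 7->3, 16->7, 6->2, 12->6, 2->1
rank(y): 5->5, 4->4, 7->7, 3->3, 2->2, 6->6, 1->1
Step 2: d_i = R_x(i) - R_y(i); compute d_i^2.
  (5-5)^2=0, (4-4)^2=0, (3-7)^2=16, (7-3)^2=16, (2-2)^2=0, (6-6)^2=0, (1-1)^2=0
sum(d^2) = 32.
Step 3: rho = 1 - 6*32 / (7*(7^2 - 1)) = 1 - 192/336 = 0.428571.
Step 4: Under H0, t = rho * sqrt((n-2)/(1-rho^2)) = 1.0607 ~ t(5).
Step 5: Two-sided p-value from the t-distribution with 5 df = 0.337368.
Step 6: alpha = 0.1. fail to reject H0.

rho = 0.4286, p = 0.337368, fail to reject H0 at alpha = 0.1.


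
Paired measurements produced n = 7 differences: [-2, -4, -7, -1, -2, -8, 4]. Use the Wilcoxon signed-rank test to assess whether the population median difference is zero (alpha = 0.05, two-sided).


Step 1: Drop any zero differences (none here) and take |d_i|.
|d| = [2, 4, 7, 1, 2, 8, 4]
Step 2: Midrank |d_i| (ties get averaged ranks).
ranks: |2|->2.5, |4|->4.5, |7|->6, |1|->1, |2|->2.5, |8|->7, |4|->4.5
Step 3: Attach original signs; sum ranks with positive sign and with negative sign.
W+ = 4.5 = 4.5
W- = 2.5 + 4.5 + 6 + 1 + 2.5 + 7 = 23.5
(Check: W+ + W- = 28 should equal n(n+1)/2 = 28.)
Step 4: Test statistic W = min(W+, W-) = 4.5.
Step 5: Ties in |d|, so use the tie-corrected normal approximation.
        E[W] = n(n+1)/4 = 7*8/4 = 14.
        Tie groups: |d|=2 (t=2), |d|=4 (t=2); sum(t^3 - t) = 12.
        Var[W] = n(n+1)(2n+1)/24 - sum(t^3-t)/48 = 840/24 - 12/48 = 34.75.
        z = (W - E[W]) / sqrt(Var[W]) = (4.5 - 14) / 5.8949 = -1.6116.
        Two-sided p = 2*Phi(z) = 0.107058.
Step 6: alpha = 0.05. fail to reject H0.

W+ = 4.5, W- = 23.5, W = min = 4.5, p = 0.107058, fail to reject H0.


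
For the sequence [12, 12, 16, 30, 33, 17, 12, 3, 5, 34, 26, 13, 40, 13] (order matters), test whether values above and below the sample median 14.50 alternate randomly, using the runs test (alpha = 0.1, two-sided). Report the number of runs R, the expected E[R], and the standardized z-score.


Step 1: Compute median = 14.50; label A = above, B = below.
Labels in order: BBAAAABBBAABAB  (n_A = 7, n_B = 7)
Step 2: Count runs R = 7.
Step 3: Under H0 (random ordering), E[R] = 2*n_A*n_B/(n_A+n_B) + 1 = 2*7*7/14 + 1 = 8.0000.
        Var[R] = 2*n_A*n_B*(2*n_A*n_B - n_A - n_B) / ((n_A+n_B)^2 * (n_A+n_B-1)) = 8232/2548 = 3.2308.
        SD[R] = 1.7974.
Step 4: Continuity-corrected z = (R + 0.5 - E[R]) / SD[R] = (7 + 0.5 - 8.0000) / 1.7974 = -0.2782.
Step 5: Two-sided p-value via normal approximation = 2*(1 - Phi(|z|)) = 0.780879.
Step 6: alpha = 0.1. fail to reject H0.

R = 7, z = -0.2782, p = 0.780879, fail to reject H0.


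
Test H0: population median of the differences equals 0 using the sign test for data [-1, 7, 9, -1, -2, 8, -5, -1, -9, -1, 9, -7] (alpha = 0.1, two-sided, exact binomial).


Step 1: Discard zero differences. Original n = 12; n_eff = number of nonzero differences = 12.
Nonzero differences (with sign): -1, +7, +9, -1, -2, +8, -5, -1, -9, -1, +9, -7
Step 2: Count signs: positive = 4, negative = 8.
Step 3: Under H0: P(positive) = 0.5, so the number of positives S ~ Bin(12, 0.5).
Step 4: Two-sided exact p-value = sum of Bin(12,0.5) probabilities at or below the observed probability = 0.387695.
Step 5: alpha = 0.1. fail to reject H0.

n_eff = 12, pos = 4, neg = 8, p = 0.387695, fail to reject H0.


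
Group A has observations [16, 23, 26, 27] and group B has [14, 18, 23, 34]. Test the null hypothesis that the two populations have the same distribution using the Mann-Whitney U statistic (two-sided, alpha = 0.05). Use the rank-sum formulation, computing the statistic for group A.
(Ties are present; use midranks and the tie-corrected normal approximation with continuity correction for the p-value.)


Step 1: Combine and sort all 8 observations; assign midranks.
sorted (value, group): (14,Y), (16,X), (18,Y), (23,X), (23,Y), (26,X), (27,X), (34,Y)
ranks: 14->1, 16->2, 18->3, 23->4.5, 23->4.5, 26->6, 27->7, 34->8
Step 2: Rank sum for X: R1 = 2 + 4.5 + 6 + 7 = 19.5.
Step 3: U_X = R1 - n1(n1+1)/2 = 19.5 - 4*5/2 = 19.5 - 10 = 9.5.
       U_Y = n1*n2 - U_X = 16 - 9.5 = 6.5.
Step 4: Ties are present, so use the tie-corrected normal approximation (with continuity correction) for the p-value.
Step 5: p-value = 0.771503; compare to alpha = 0.05. fail to reject H0.

U_X = 9.5, p = 0.771503, fail to reject H0 at alpha = 0.05.


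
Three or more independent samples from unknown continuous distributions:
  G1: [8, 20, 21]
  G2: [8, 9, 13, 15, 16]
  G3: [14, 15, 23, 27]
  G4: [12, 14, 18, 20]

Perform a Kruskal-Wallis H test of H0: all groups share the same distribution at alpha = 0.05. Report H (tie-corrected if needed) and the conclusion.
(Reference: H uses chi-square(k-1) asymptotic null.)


Step 1: Combine all N = 16 observations and assign midranks.
sorted (value, group, rank): (8,G1,1.5), (8,G2,1.5), (9,G2,3), (12,G4,4), (13,G2,5), (14,G3,6.5), (14,G4,6.5), (15,G2,8.5), (15,G3,8.5), (16,G2,10), (18,G4,11), (20,G1,12.5), (20,G4,12.5), (21,G1,14), (23,G3,15), (27,G3,16)
Step 2: Sum ranks within each group.
R_1 = 28 (n_1 = 3)
R_2 = 28 (n_2 = 5)
R_3 = 46 (n_3 = 4)
R_4 = 34 (n_4 = 4)
Step 3: H = 12/(N(N+1)) * sum(R_i^2/n_i) - 3(N+1)
     = 12/(16*17) * (28^2/3 + 28^2/5 + 46^2/4 + 34^2/4) - 3*17
     = 0.044118 * 1236.13 - 51
     = 3.535294.
Step 4: Ties present; correction factor C = 1 - 24/(16^3 - 16) = 0.994118. Corrected H = 3.535294 / 0.994118 = 3.556213.
Step 5: Under H0, H ~ chi^2(3); p-value = 0.313544.
Step 6: alpha = 0.05. fail to reject H0.

H = 3.5562, df = 3, p = 0.313544, fail to reject H0.


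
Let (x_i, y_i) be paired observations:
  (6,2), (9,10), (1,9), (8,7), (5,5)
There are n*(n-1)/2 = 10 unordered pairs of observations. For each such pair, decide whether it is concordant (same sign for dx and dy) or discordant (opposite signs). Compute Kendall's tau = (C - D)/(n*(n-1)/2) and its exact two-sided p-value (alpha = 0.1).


Step 1: Enumerate the 10 unordered pairs (i,j) with i<j and classify each by sign(x_j-x_i) * sign(y_j-y_i).
  (1,2):dx=+3,dy=+8->C; (1,3):dx=-5,dy=+7->D; (1,4):dx=+2,dy=+5->C; (1,5):dx=-1,dy=+3->D
  (2,3):dx=-8,dy=-1->C; (2,4):dx=-1,dy=-3->C; (2,5):dx=-4,dy=-5->C; (3,4):dx=+7,dy=-2->D
  (3,5):dx=+4,dy=-4->D; (4,5):dx=-3,dy=-2->C
Step 2: C = 6, D = 4, total pairs = 10.
Step 3: tau = (C - D)/(n(n-1)/2) = (6 - 4)/10 = 0.200000.
Step 4: Exact two-sided p-value (enumerate n! = 120 permutations of y under H0): p = 0.816667.
Step 5: alpha = 0.1. fail to reject H0.

tau_b = 0.2000 (C=6, D=4), p = 0.816667, fail to reject H0.


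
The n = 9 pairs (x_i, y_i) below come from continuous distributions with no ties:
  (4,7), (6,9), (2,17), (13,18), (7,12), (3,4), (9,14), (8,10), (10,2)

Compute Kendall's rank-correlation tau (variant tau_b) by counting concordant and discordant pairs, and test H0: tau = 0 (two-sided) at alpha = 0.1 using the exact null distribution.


Step 1: Enumerate the 36 unordered pairs (i,j) with i<j and classify each by sign(x_j-x_i) * sign(y_j-y_i).
  (1,2):dx=+2,dy=+2->C; (1,3):dx=-2,dy=+10->D; (1,4):dx=+9,dy=+11->C; (1,5):dx=+3,dy=+5->C
  (1,6):dx=-1,dy=-3->C; (1,7):dx=+5,dy=+7->C; (1,8):dx=+4,dy=+3->C; (1,9):dx=+6,dy=-5->D
  (2,3):dx=-4,dy=+8->D; (2,4):dx=+7,dy=+9->C; (2,5):dx=+1,dy=+3->C; (2,6):dx=-3,dy=-5->C
  (2,7):dx=+3,dy=+5->C; (2,8):dx=+2,dy=+1->C; (2,9):dx=+4,dy=-7->D; (3,4):dx=+11,dy=+1->C
  (3,5):dx=+5,dy=-5->D; (3,6):dx=+1,dy=-13->D; (3,7):dx=+7,dy=-3->D; (3,8):dx=+6,dy=-7->D
  (3,9):dx=+8,dy=-15->D; (4,5):dx=-6,dy=-6->C; (4,6):dx=-10,dy=-14->C; (4,7):dx=-4,dy=-4->C
  (4,8):dx=-5,dy=-8->C; (4,9):dx=-3,dy=-16->C; (5,6):dx=-4,dy=-8->C; (5,7):dx=+2,dy=+2->C
  (5,8):dx=+1,dy=-2->D; (5,9):dx=+3,dy=-10->D; (6,7):dx=+6,dy=+10->C; (6,8):dx=+5,dy=+6->C
  (6,9):dx=+7,dy=-2->D; (7,8):dx=-1,dy=-4->C; (7,9):dx=+1,dy=-12->D; (8,9):dx=+2,dy=-8->D
Step 2: C = 22, D = 14, total pairs = 36.
Step 3: tau = (C - D)/(n(n-1)/2) = (22 - 14)/36 = 0.222222.
Step 4: Exact two-sided p-value (enumerate n! = 362880 permutations of y under H0): p = 0.476709.
Step 5: alpha = 0.1. fail to reject H0.

tau_b = 0.2222 (C=22, D=14), p = 0.476709, fail to reject H0.


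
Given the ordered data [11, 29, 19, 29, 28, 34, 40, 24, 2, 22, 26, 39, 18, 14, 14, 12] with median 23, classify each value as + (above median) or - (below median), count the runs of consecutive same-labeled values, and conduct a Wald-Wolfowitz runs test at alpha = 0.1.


Step 1: Compute median = 23; label A = above, B = below.
Labels in order: BABAAAAABBAABBBB  (n_A = 8, n_B = 8)
Step 2: Count runs R = 7.
Step 3: Under H0 (random ordering), E[R] = 2*n_A*n_B/(n_A+n_B) + 1 = 2*8*8/16 + 1 = 9.0000.
        Var[R] = 2*n_A*n_B*(2*n_A*n_B - n_A - n_B) / ((n_A+n_B)^2 * (n_A+n_B-1)) = 14336/3840 = 3.7333.
        SD[R] = 1.9322.
Step 4: Continuity-corrected z = (R + 0.5 - E[R]) / SD[R] = (7 + 0.5 - 9.0000) / 1.9322 = -0.7763.
Step 5: Two-sided p-value via normal approximation = 2*(1 - Phi(|z|)) = 0.437558.
Step 6: alpha = 0.1. fail to reject H0.

R = 7, z = -0.7763, p = 0.437558, fail to reject H0.


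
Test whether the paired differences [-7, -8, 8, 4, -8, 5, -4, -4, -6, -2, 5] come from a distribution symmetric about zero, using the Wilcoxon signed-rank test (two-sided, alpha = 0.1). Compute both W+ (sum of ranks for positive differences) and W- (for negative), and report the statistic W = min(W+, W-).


Step 1: Drop any zero differences (none here) and take |d_i|.
|d| = [7, 8, 8, 4, 8, 5, 4, 4, 6, 2, 5]
Step 2: Midrank |d_i| (ties get averaged ranks).
ranks: |7|->8, |8|->10, |8|->10, |4|->3, |8|->10, |5|->5.5, |4|->3, |4|->3, |6|->7, |2|->1, |5|->5.5
Step 3: Attach original signs; sum ranks with positive sign and with negative sign.
W+ = 10 + 3 + 5.5 + 5.5 = 24
W- = 8 + 10 + 10 + 3 + 3 + 7 + 1 = 42
(Check: W+ + W- = 66 should equal n(n+1)/2 = 66.)
Step 4: Test statistic W = min(W+, W-) = 24.
Step 5: Ties in |d|, so use the tie-corrected normal approximation.
        E[W] = n(n+1)/4 = 11*12/4 = 33.
        Tie groups: |d|=4 (t=3), |d|=5 (t=2), |d|=8 (t=3); sum(t^3 - t) = 54.
        Var[W] = n(n+1)(2n+1)/24 - sum(t^3-t)/48 = 3036/24 - 54/48 = 125.375.
        z = (W - E[W]) / sqrt(Var[W]) = (24 - 33) / 11.1971 = -0.8038.
        Two-sided p = 2*Phi(z) = 0.421524.
Step 6: alpha = 0.1. fail to reject H0.

W+ = 24, W- = 42, W = min = 24, p = 0.421524, fail to reject H0.


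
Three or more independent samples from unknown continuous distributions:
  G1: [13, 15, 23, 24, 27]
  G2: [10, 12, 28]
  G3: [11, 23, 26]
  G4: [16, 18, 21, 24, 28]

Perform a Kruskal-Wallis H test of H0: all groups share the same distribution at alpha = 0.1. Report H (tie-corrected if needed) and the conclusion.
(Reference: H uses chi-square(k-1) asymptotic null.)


Step 1: Combine all N = 16 observations and assign midranks.
sorted (value, group, rank): (10,G2,1), (11,G3,2), (12,G2,3), (13,G1,4), (15,G1,5), (16,G4,6), (18,G4,7), (21,G4,8), (23,G1,9.5), (23,G3,9.5), (24,G1,11.5), (24,G4,11.5), (26,G3,13), (27,G1,14), (28,G2,15.5), (28,G4,15.5)
Step 2: Sum ranks within each group.
R_1 = 44 (n_1 = 5)
R_2 = 19.5 (n_2 = 3)
R_3 = 24.5 (n_3 = 3)
R_4 = 48 (n_4 = 5)
Step 3: H = 12/(N(N+1)) * sum(R_i^2/n_i) - 3(N+1)
     = 12/(16*17) * (44^2/5 + 19.5^2/3 + 24.5^2/3 + 48^2/5) - 3*17
     = 0.044118 * 1174.83 - 51
     = 0.830882.
Step 4: Ties present; correction factor C = 1 - 18/(16^3 - 16) = 0.995588. Corrected H = 0.830882 / 0.995588 = 0.834564.
Step 5: Under H0, H ~ chi^2(3); p-value = 0.841183.
Step 6: alpha = 0.1. fail to reject H0.

H = 0.8346, df = 3, p = 0.841183, fail to reject H0.


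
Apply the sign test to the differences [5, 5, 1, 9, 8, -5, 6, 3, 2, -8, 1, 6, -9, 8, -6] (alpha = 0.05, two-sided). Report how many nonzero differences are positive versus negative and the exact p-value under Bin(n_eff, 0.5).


Step 1: Discard zero differences. Original n = 15; n_eff = number of nonzero differences = 15.
Nonzero differences (with sign): +5, +5, +1, +9, +8, -5, +6, +3, +2, -8, +1, +6, -9, +8, -6
Step 2: Count signs: positive = 11, negative = 4.
Step 3: Under H0: P(positive) = 0.5, so the number of positives S ~ Bin(15, 0.5).
Step 4: Two-sided exact p-value = sum of Bin(15,0.5) probabilities at or below the observed probability = 0.118469.
Step 5: alpha = 0.05. fail to reject H0.

n_eff = 15, pos = 11, neg = 4, p = 0.118469, fail to reject H0.


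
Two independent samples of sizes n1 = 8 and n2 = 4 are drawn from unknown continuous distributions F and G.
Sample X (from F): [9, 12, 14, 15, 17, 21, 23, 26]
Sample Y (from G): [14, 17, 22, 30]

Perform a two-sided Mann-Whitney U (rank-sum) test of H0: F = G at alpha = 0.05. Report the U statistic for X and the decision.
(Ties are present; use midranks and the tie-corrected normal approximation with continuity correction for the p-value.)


Step 1: Combine and sort all 12 observations; assign midranks.
sorted (value, group): (9,X), (12,X), (14,X), (14,Y), (15,X), (17,X), (17,Y), (21,X), (22,Y), (23,X), (26,X), (30,Y)
ranks: 9->1, 12->2, 14->3.5, 14->3.5, 15->5, 17->6.5, 17->6.5, 21->8, 22->9, 23->10, 26->11, 30->12
Step 2: Rank sum for X: R1 = 1 + 2 + 3.5 + 5 + 6.5 + 8 + 10 + 11 = 47.
Step 3: U_X = R1 - n1(n1+1)/2 = 47 - 8*9/2 = 47 - 36 = 11.
       U_Y = n1*n2 - U_X = 32 - 11 = 21.
Step 4: Ties are present, so use the tie-corrected normal approximation (with continuity correction) for the p-value.
Step 5: p-value = 0.443097; compare to alpha = 0.05. fail to reject H0.

U_X = 11, p = 0.443097, fail to reject H0 at alpha = 0.05.


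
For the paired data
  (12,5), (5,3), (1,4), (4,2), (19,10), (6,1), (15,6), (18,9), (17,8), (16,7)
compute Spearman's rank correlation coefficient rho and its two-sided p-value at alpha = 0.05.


Step 1: Rank x and y separately (midranks; no ties here).
rank(x): 12->5, 5->3, 1->1, 4->2, 19->10, 6->4, 15->6, 18->9, 17->8, 16->7
rank(y): 5->5, 3->3, 4->4, 2->2, 10->10, 1->1, 6->6, 9->9, 8->8, 7->7
Step 2: d_i = R_x(i) - R_y(i); compute d_i^2.
  (5-5)^2=0, (3-3)^2=0, (1-4)^2=9, (2-2)^2=0, (10-10)^2=0, (4-1)^2=9, (6-6)^2=0, (9-9)^2=0, (8-8)^2=0, (7-7)^2=0
sum(d^2) = 18.
Step 3: rho = 1 - 6*18 / (10*(10^2 - 1)) = 1 - 108/990 = 0.890909.
Step 4: Under H0, t = rho * sqrt((n-2)/(1-rho^2)) = 5.5482 ~ t(8).
Step 5: Two-sided p-value from the t-distribution with 8 df = 0.000542.
Step 6: alpha = 0.05. reject H0.

rho = 0.8909, p = 0.000542, reject H0 at alpha = 0.05.


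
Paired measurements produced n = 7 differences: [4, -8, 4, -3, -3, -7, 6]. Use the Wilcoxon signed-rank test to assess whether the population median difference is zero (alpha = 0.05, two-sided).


Step 1: Drop any zero differences (none here) and take |d_i|.
|d| = [4, 8, 4, 3, 3, 7, 6]
Step 2: Midrank |d_i| (ties get averaged ranks).
ranks: |4|->3.5, |8|->7, |4|->3.5, |3|->1.5, |3|->1.5, |7|->6, |6|->5
Step 3: Attach original signs; sum ranks with positive sign and with negative sign.
W+ = 3.5 + 3.5 + 5 = 12
W- = 7 + 1.5 + 1.5 + 6 = 16
(Check: W+ + W- = 28 should equal n(n+1)/2 = 28.)
Step 4: Test statistic W = min(W+, W-) = 12.
Step 5: Ties in |d|, so use the tie-corrected normal approximation.
        E[W] = n(n+1)/4 = 7*8/4 = 14.
        Tie groups: |d|=3 (t=2), |d|=4 (t=2); sum(t^3 - t) = 12.
        Var[W] = n(n+1)(2n+1)/24 - sum(t^3-t)/48 = 840/24 - 12/48 = 34.75.
        z = (W - E[W]) / sqrt(Var[W]) = (12 - 14) / 5.8949 = -0.3393.
        Two-sided p = 2*Phi(z) = 0.734402.
Step 6: alpha = 0.05. fail to reject H0.

W+ = 12, W- = 16, W = min = 12, p = 0.734402, fail to reject H0.


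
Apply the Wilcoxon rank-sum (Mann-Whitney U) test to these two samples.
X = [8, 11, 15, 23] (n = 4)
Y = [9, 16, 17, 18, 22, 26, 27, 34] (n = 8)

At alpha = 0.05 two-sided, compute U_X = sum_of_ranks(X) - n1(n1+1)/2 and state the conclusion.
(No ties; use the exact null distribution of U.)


Step 1: Combine and sort all 12 observations; assign midranks.
sorted (value, group): (8,X), (9,Y), (11,X), (15,X), (16,Y), (17,Y), (18,Y), (22,Y), (23,X), (26,Y), (27,Y), (34,Y)
ranks: 8->1, 9->2, 11->3, 15->4, 16->5, 17->6, 18->7, 22->8, 23->9, 26->10, 27->11, 34->12
Step 2: Rank sum for X: R1 = 1 + 3 + 4 + 9 = 17.
Step 3: U_X = R1 - n1(n1+1)/2 = 17 - 4*5/2 = 17 - 10 = 7.
       U_Y = n1*n2 - U_X = 32 - 7 = 25.
Step 4: No ties, so the exact null distribution of U (based on enumerating the C(12,4) = 495 equally likely rank assignments) gives the two-sided p-value.
Step 5: p-value = 0.153535; compare to alpha = 0.05. fail to reject H0.

U_X = 7, p = 0.153535, fail to reject H0 at alpha = 0.05.


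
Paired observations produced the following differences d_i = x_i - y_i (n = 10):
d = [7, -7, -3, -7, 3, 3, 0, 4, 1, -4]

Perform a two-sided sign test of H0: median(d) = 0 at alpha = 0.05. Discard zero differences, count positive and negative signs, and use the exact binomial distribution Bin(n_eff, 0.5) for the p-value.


Step 1: Discard zero differences. Original n = 10; n_eff = number of nonzero differences = 9.
Nonzero differences (with sign): +7, -7, -3, -7, +3, +3, +4, +1, -4
Step 2: Count signs: positive = 5, negative = 4.
Step 3: Under H0: P(positive) = 0.5, so the number of positives S ~ Bin(9, 0.5).
Step 4: Two-sided exact p-value = sum of Bin(9,0.5) probabilities at or below the observed probability = 1.000000.
Step 5: alpha = 0.05. fail to reject H0.

n_eff = 9, pos = 5, neg = 4, p = 1.000000, fail to reject H0.


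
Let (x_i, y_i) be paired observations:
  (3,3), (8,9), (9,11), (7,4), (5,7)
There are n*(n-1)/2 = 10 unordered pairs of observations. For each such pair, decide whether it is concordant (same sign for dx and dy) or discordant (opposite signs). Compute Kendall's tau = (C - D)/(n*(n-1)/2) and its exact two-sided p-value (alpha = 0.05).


Step 1: Enumerate the 10 unordered pairs (i,j) with i<j and classify each by sign(x_j-x_i) * sign(y_j-y_i).
  (1,2):dx=+5,dy=+6->C; (1,3):dx=+6,dy=+8->C; (1,4):dx=+4,dy=+1->C; (1,5):dx=+2,dy=+4->C
  (2,3):dx=+1,dy=+2->C; (2,4):dx=-1,dy=-5->C; (2,5):dx=-3,dy=-2->C; (3,4):dx=-2,dy=-7->C
  (3,5):dx=-4,dy=-4->C; (4,5):dx=-2,dy=+3->D
Step 2: C = 9, D = 1, total pairs = 10.
Step 3: tau = (C - D)/(n(n-1)/2) = (9 - 1)/10 = 0.800000.
Step 4: Exact two-sided p-value (enumerate n! = 120 permutations of y under H0): p = 0.083333.
Step 5: alpha = 0.05. fail to reject H0.

tau_b = 0.8000 (C=9, D=1), p = 0.083333, fail to reject H0.


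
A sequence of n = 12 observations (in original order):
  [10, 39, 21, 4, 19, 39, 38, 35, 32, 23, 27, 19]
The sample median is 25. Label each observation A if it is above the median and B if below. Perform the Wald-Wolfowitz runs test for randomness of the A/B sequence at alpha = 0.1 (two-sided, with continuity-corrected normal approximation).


Step 1: Compute median = 25; label A = above, B = below.
Labels in order: BABBBAAAABAB  (n_A = 6, n_B = 6)
Step 2: Count runs R = 7.
Step 3: Under H0 (random ordering), E[R] = 2*n_A*n_B/(n_A+n_B) + 1 = 2*6*6/12 + 1 = 7.0000.
        Var[R] = 2*n_A*n_B*(2*n_A*n_B - n_A - n_B) / ((n_A+n_B)^2 * (n_A+n_B-1)) = 4320/1584 = 2.7273.
        SD[R] = 1.6514.
Step 4: R = E[R], so z = 0 with no continuity correction.
Step 5: Two-sided p-value via normal approximation = 2*(1 - Phi(|z|)) = 1.000000.
Step 6: alpha = 0.1. fail to reject H0.

R = 7, z = 0.0000, p = 1.000000, fail to reject H0.


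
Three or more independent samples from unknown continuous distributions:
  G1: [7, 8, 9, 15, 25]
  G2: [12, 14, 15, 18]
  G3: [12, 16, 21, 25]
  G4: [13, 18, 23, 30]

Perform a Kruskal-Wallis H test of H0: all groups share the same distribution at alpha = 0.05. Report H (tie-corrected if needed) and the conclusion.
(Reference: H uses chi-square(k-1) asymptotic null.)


Step 1: Combine all N = 17 observations and assign midranks.
sorted (value, group, rank): (7,G1,1), (8,G1,2), (9,G1,3), (12,G2,4.5), (12,G3,4.5), (13,G4,6), (14,G2,7), (15,G1,8.5), (15,G2,8.5), (16,G3,10), (18,G2,11.5), (18,G4,11.5), (21,G3,13), (23,G4,14), (25,G1,15.5), (25,G3,15.5), (30,G4,17)
Step 2: Sum ranks within each group.
R_1 = 30 (n_1 = 5)
R_2 = 31.5 (n_2 = 4)
R_3 = 43 (n_3 = 4)
R_4 = 48.5 (n_4 = 4)
Step 3: H = 12/(N(N+1)) * sum(R_i^2/n_i) - 3(N+1)
     = 12/(17*18) * (30^2/5 + 31.5^2/4 + 43^2/4 + 48.5^2/4) - 3*18
     = 0.039216 * 1478.38 - 54
     = 3.975490.
Step 4: Ties present; correction factor C = 1 - 24/(17^3 - 17) = 0.995098. Corrected H = 3.975490 / 0.995098 = 3.995074.
Step 5: Under H0, H ~ chi^2(3); p-value = 0.261997.
Step 6: alpha = 0.05. fail to reject H0.

H = 3.9951, df = 3, p = 0.261997, fail to reject H0.


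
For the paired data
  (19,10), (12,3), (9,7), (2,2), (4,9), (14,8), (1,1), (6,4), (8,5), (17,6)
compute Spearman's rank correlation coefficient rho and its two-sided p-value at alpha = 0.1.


Step 1: Rank x and y separately (midranks; no ties here).
rank(x): 19->10, 12->7, 9->6, 2->2, 4->3, 14->8, 1->1, 6->4, 8->5, 17->9
rank(y): 10->10, 3->3, 7->7, 2->2, 9->9, 8->8, 1->1, 4->4, 5->5, 6->6
Step 2: d_i = R_x(i) - R_y(i); compute d_i^2.
  (10-10)^2=0, (7-3)^2=16, (6-7)^2=1, (2-2)^2=0, (3-9)^2=36, (8-8)^2=0, (1-1)^2=0, (4-4)^2=0, (5-5)^2=0, (9-6)^2=9
sum(d^2) = 62.
Step 3: rho = 1 - 6*62 / (10*(10^2 - 1)) = 1 - 372/990 = 0.624242.
Step 4: Under H0, t = rho * sqrt((n-2)/(1-rho^2)) = 2.2601 ~ t(8).
Step 5: Two-sided p-value from the t-distribution with 8 df = 0.053718.
Step 6: alpha = 0.1. reject H0.

rho = 0.6242, p = 0.053718, reject H0 at alpha = 0.1.


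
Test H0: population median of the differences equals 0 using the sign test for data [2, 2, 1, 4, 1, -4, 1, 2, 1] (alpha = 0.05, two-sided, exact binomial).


Step 1: Discard zero differences. Original n = 9; n_eff = number of nonzero differences = 9.
Nonzero differences (with sign): +2, +2, +1, +4, +1, -4, +1, +2, +1
Step 2: Count signs: positive = 8, negative = 1.
Step 3: Under H0: P(positive) = 0.5, so the number of positives S ~ Bin(9, 0.5).
Step 4: Two-sided exact p-value = sum of Bin(9,0.5) probabilities at or below the observed probability = 0.039062.
Step 5: alpha = 0.05. reject H0.

n_eff = 9, pos = 8, neg = 1, p = 0.039062, reject H0.


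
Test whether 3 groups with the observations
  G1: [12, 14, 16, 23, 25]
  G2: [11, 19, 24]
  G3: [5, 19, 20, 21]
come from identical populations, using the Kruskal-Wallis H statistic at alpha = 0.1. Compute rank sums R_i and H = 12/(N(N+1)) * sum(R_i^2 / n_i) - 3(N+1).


Step 1: Combine all N = 12 observations and assign midranks.
sorted (value, group, rank): (5,G3,1), (11,G2,2), (12,G1,3), (14,G1,4), (16,G1,5), (19,G2,6.5), (19,G3,6.5), (20,G3,8), (21,G3,9), (23,G1,10), (24,G2,11), (25,G1,12)
Step 2: Sum ranks within each group.
R_1 = 34 (n_1 = 5)
R_2 = 19.5 (n_2 = 3)
R_3 = 24.5 (n_3 = 4)
Step 3: H = 12/(N(N+1)) * sum(R_i^2/n_i) - 3(N+1)
     = 12/(12*13) * (34^2/5 + 19.5^2/3 + 24.5^2/4) - 3*13
     = 0.076923 * 508.012 - 39
     = 0.077885.
Step 4: Ties present; correction factor C = 1 - 6/(12^3 - 12) = 0.996503. Corrected H = 0.077885 / 0.996503 = 0.078158.
Step 5: Under H0, H ~ chi^2(2); p-value = 0.961675.
Step 6: alpha = 0.1. fail to reject H0.

H = 0.0782, df = 2, p = 0.961675, fail to reject H0.


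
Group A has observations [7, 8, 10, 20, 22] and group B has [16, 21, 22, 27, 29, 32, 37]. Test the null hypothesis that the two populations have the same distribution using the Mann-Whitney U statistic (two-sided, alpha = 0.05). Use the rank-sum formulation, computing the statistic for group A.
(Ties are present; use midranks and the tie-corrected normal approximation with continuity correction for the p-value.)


Step 1: Combine and sort all 12 observations; assign midranks.
sorted (value, group): (7,X), (8,X), (10,X), (16,Y), (20,X), (21,Y), (22,X), (22,Y), (27,Y), (29,Y), (32,Y), (37,Y)
ranks: 7->1, 8->2, 10->3, 16->4, 20->5, 21->6, 22->7.5, 22->7.5, 27->9, 29->10, 32->11, 37->12
Step 2: Rank sum for X: R1 = 1 + 2 + 3 + 5 + 7.5 = 18.5.
Step 3: U_X = R1 - n1(n1+1)/2 = 18.5 - 5*6/2 = 18.5 - 15 = 3.5.
       U_Y = n1*n2 - U_X = 35 - 3.5 = 31.5.
Step 4: Ties are present, so use the tie-corrected normal approximation (with continuity correction) for the p-value.
Step 5: p-value = 0.028075; compare to alpha = 0.05. reject H0.

U_X = 3.5, p = 0.028075, reject H0 at alpha = 0.05.


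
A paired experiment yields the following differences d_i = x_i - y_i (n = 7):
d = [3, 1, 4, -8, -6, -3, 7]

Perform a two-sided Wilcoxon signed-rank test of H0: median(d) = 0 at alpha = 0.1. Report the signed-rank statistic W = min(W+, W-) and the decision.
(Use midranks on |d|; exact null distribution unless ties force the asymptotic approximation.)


Step 1: Drop any zero differences (none here) and take |d_i|.
|d| = [3, 1, 4, 8, 6, 3, 7]
Step 2: Midrank |d_i| (ties get averaged ranks).
ranks: |3|->2.5, |1|->1, |4|->4, |8|->7, |6|->5, |3|->2.5, |7|->6
Step 3: Attach original signs; sum ranks with positive sign and with negative sign.
W+ = 2.5 + 1 + 4 + 6 = 13.5
W- = 7 + 5 + 2.5 = 14.5
(Check: W+ + W- = 28 should equal n(n+1)/2 = 28.)
Step 4: Test statistic W = min(W+, W-) = 13.5.
Step 5: Ties in |d|, so use the tie-corrected normal approximation.
        E[W] = n(n+1)/4 = 7*8/4 = 14.
        Tie groups: |d|=3 (t=2); sum(t^3 - t) = 6.
        Var[W] = n(n+1)(2n+1)/24 - sum(t^3-t)/48 = 840/24 - 6/48 = 34.875.
        z = (W - E[W]) / sqrt(Var[W]) = (13.5 - 14) / 5.9055 = -0.0847.
        Two-sided p = 2*Phi(z) = 0.932526.
Step 6: alpha = 0.1. fail to reject H0.

W+ = 13.5, W- = 14.5, W = min = 13.5, p = 0.932526, fail to reject H0.


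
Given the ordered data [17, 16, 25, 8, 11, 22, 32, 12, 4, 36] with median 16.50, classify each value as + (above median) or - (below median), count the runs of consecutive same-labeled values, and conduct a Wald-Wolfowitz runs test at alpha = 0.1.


Step 1: Compute median = 16.50; label A = above, B = below.
Labels in order: ABABBAABBA  (n_A = 5, n_B = 5)
Step 2: Count runs R = 7.
Step 3: Under H0 (random ordering), E[R] = 2*n_A*n_B/(n_A+n_B) + 1 = 2*5*5/10 + 1 = 6.0000.
        Var[R] = 2*n_A*n_B*(2*n_A*n_B - n_A - n_B) / ((n_A+n_B)^2 * (n_A+n_B-1)) = 2000/900 = 2.2222.
        SD[R] = 1.4907.
Step 4: Continuity-corrected z = (R - 0.5 - E[R]) / SD[R] = (7 - 0.5 - 6.0000) / 1.4907 = 0.3354.
Step 5: Two-sided p-value via normal approximation = 2*(1 - Phi(|z|)) = 0.737316.
Step 6: alpha = 0.1. fail to reject H0.

R = 7, z = 0.3354, p = 0.737316, fail to reject H0.


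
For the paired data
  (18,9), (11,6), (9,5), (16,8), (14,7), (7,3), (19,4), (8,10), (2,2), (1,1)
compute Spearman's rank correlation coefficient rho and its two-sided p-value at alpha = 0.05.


Step 1: Rank x and y separately (midranks; no ties here).
rank(x): 18->9, 11->6, 9->5, 16->8, 14->7, 7->3, 19->10, 8->4, 2->2, 1->1
rank(y): 9->9, 6->6, 5->5, 8->8, 7->7, 3->3, 4->4, 10->10, 2->2, 1->1
Step 2: d_i = R_x(i) - R_y(i); compute d_i^2.
  (9-9)^2=0, (6-6)^2=0, (5-5)^2=0, (8-8)^2=0, (7-7)^2=0, (3-3)^2=0, (10-4)^2=36, (4-10)^2=36, (2-2)^2=0, (1-1)^2=0
sum(d^2) = 72.
Step 3: rho = 1 - 6*72 / (10*(10^2 - 1)) = 1 - 432/990 = 0.563636.
Step 4: Under H0, t = rho * sqrt((n-2)/(1-rho^2)) = 1.9300 ~ t(8).
Step 5: Two-sided p-value from the t-distribution with 8 df = 0.089724.
Step 6: alpha = 0.05. fail to reject H0.

rho = 0.5636, p = 0.089724, fail to reject H0 at alpha = 0.05.


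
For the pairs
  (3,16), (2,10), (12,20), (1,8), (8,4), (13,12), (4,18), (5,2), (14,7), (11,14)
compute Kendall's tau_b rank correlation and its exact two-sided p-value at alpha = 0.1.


Step 1: Enumerate the 45 unordered pairs (i,j) with i<j and classify each by sign(x_j-x_i) * sign(y_j-y_i).
  (1,2):dx=-1,dy=-6->C; (1,3):dx=+9,dy=+4->C; (1,4):dx=-2,dy=-8->C; (1,5):dx=+5,dy=-12->D
  (1,6):dx=+10,dy=-4->D; (1,7):dx=+1,dy=+2->C; (1,8):dx=+2,dy=-14->D; (1,9):dx=+11,dy=-9->D
  (1,10):dx=+8,dy=-2->D; (2,3):dx=+10,dy=+10->C; (2,4):dx=-1,dy=-2->C; (2,5):dx=+6,dy=-6->D
  (2,6):dx=+11,dy=+2->C; (2,7):dx=+2,dy=+8->C; (2,8):dx=+3,dy=-8->D; (2,9):dx=+12,dy=-3->D
  (2,10):dx=+9,dy=+4->C; (3,4):dx=-11,dy=-12->C; (3,5):dx=-4,dy=-16->C; (3,6):dx=+1,dy=-8->D
  (3,7):dx=-8,dy=-2->C; (3,8):dx=-7,dy=-18->C; (3,9):dx=+2,dy=-13->D; (3,10):dx=-1,dy=-6->C
  (4,5):dx=+7,dy=-4->D; (4,6):dx=+12,dy=+4->C; (4,7):dx=+3,dy=+10->C; (4,8):dx=+4,dy=-6->D
  (4,9):dx=+13,dy=-1->D; (4,10):dx=+10,dy=+6->C; (5,6):dx=+5,dy=+8->C; (5,7):dx=-4,dy=+14->D
  (5,8):dx=-3,dy=-2->C; (5,9):dx=+6,dy=+3->C; (5,10):dx=+3,dy=+10->C; (6,7):dx=-9,dy=+6->D
  (6,8):dx=-8,dy=-10->C; (6,9):dx=+1,dy=-5->D; (6,10):dx=-2,dy=+2->D; (7,8):dx=+1,dy=-16->D
  (7,9):dx=+10,dy=-11->D; (7,10):dx=+7,dy=-4->D; (8,9):dx=+9,dy=+5->C; (8,10):dx=+6,dy=+12->C
  (9,10):dx=-3,dy=+7->D
Step 2: C = 24, D = 21, total pairs = 45.
Step 3: tau = (C - D)/(n(n-1)/2) = (24 - 21)/45 = 0.066667.
Step 4: Exact two-sided p-value (enumerate n! = 3628800 permutations of y under H0): p = 0.861801.
Step 5: alpha = 0.1. fail to reject H0.

tau_b = 0.0667 (C=24, D=21), p = 0.861801, fail to reject H0.


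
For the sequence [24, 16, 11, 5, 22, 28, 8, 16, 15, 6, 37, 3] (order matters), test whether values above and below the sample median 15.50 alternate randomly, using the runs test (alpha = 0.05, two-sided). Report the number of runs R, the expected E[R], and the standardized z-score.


Step 1: Compute median = 15.50; label A = above, B = below.
Labels in order: AABBAABABBAB  (n_A = 6, n_B = 6)
Step 2: Count runs R = 8.
Step 3: Under H0 (random ordering), E[R] = 2*n_A*n_B/(n_A+n_B) + 1 = 2*6*6/12 + 1 = 7.0000.
        Var[R] = 2*n_A*n_B*(2*n_A*n_B - n_A - n_B) / ((n_A+n_B)^2 * (n_A+n_B-1)) = 4320/1584 = 2.7273.
        SD[R] = 1.6514.
Step 4: Continuity-corrected z = (R - 0.5 - E[R]) / SD[R] = (8 - 0.5 - 7.0000) / 1.6514 = 0.3028.
Step 5: Two-sided p-value via normal approximation = 2*(1 - Phi(|z|)) = 0.762069.
Step 6: alpha = 0.05. fail to reject H0.

R = 8, z = 0.3028, p = 0.762069, fail to reject H0.


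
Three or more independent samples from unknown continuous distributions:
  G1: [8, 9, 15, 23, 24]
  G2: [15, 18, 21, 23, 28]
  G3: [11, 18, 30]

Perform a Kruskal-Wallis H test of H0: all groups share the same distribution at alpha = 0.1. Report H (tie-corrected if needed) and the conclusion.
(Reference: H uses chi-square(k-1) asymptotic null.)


Step 1: Combine all N = 13 observations and assign midranks.
sorted (value, group, rank): (8,G1,1), (9,G1,2), (11,G3,3), (15,G1,4.5), (15,G2,4.5), (18,G2,6.5), (18,G3,6.5), (21,G2,8), (23,G1,9.5), (23,G2,9.5), (24,G1,11), (28,G2,12), (30,G3,13)
Step 2: Sum ranks within each group.
R_1 = 28 (n_1 = 5)
R_2 = 40.5 (n_2 = 5)
R_3 = 22.5 (n_3 = 3)
Step 3: H = 12/(N(N+1)) * sum(R_i^2/n_i) - 3(N+1)
     = 12/(13*14) * (28^2/5 + 40.5^2/5 + 22.5^2/3) - 3*14
     = 0.065934 * 653.6 - 42
     = 1.094505.
Step 4: Ties present; correction factor C = 1 - 18/(13^3 - 13) = 0.991758. Corrected H = 1.094505 / 0.991758 = 1.103601.
Step 5: Under H0, H ~ chi^2(2); p-value = 0.575912.
Step 6: alpha = 0.1. fail to reject H0.

H = 1.1036, df = 2, p = 0.575912, fail to reject H0.


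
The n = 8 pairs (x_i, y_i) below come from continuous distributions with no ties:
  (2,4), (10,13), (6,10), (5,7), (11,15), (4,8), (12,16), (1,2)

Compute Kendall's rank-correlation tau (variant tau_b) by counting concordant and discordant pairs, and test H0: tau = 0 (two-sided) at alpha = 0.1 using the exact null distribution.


Step 1: Enumerate the 28 unordered pairs (i,j) with i<j and classify each by sign(x_j-x_i) * sign(y_j-y_i).
  (1,2):dx=+8,dy=+9->C; (1,3):dx=+4,dy=+6->C; (1,4):dx=+3,dy=+3->C; (1,5):dx=+9,dy=+11->C
  (1,6):dx=+2,dy=+4->C; (1,7):dx=+10,dy=+12->C; (1,8):dx=-1,dy=-2->C; (2,3):dx=-4,dy=-3->C
  (2,4):dx=-5,dy=-6->C; (2,5):dx=+1,dy=+2->C; (2,6):dx=-6,dy=-5->C; (2,7):dx=+2,dy=+3->C
  (2,8):dx=-9,dy=-11->C; (3,4):dx=-1,dy=-3->C; (3,5):dx=+5,dy=+5->C; (3,6):dx=-2,dy=-2->C
  (3,7):dx=+6,dy=+6->C; (3,8):dx=-5,dy=-8->C; (4,5):dx=+6,dy=+8->C; (4,6):dx=-1,dy=+1->D
  (4,7):dx=+7,dy=+9->C; (4,8):dx=-4,dy=-5->C; (5,6):dx=-7,dy=-7->C; (5,7):dx=+1,dy=+1->C
  (5,8):dx=-10,dy=-13->C; (6,7):dx=+8,dy=+8->C; (6,8):dx=-3,dy=-6->C; (7,8):dx=-11,dy=-14->C
Step 2: C = 27, D = 1, total pairs = 28.
Step 3: tau = (C - D)/(n(n-1)/2) = (27 - 1)/28 = 0.928571.
Step 4: Exact two-sided p-value (enumerate n! = 40320 permutations of y under H0): p = 0.000397.
Step 5: alpha = 0.1. reject H0.

tau_b = 0.9286 (C=27, D=1), p = 0.000397, reject H0.


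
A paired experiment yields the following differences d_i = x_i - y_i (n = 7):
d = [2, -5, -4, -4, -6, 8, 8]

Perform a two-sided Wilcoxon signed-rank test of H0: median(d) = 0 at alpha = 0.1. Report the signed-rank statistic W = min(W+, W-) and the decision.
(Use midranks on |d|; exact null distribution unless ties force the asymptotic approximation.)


Step 1: Drop any zero differences (none here) and take |d_i|.
|d| = [2, 5, 4, 4, 6, 8, 8]
Step 2: Midrank |d_i| (ties get averaged ranks).
ranks: |2|->1, |5|->4, |4|->2.5, |4|->2.5, |6|->5, |8|->6.5, |8|->6.5
Step 3: Attach original signs; sum ranks with positive sign and with negative sign.
W+ = 1 + 6.5 + 6.5 = 14
W- = 4 + 2.5 + 2.5 + 5 = 14
(Check: W+ + W- = 28 should equal n(n+1)/2 = 28.)
Step 4: Test statistic W = min(W+, W-) = 14.
Step 5: Ties in |d|, so use the tie-corrected normal approximation.
        E[W] = n(n+1)/4 = 7*8/4 = 14.
        Tie groups: |d|=4 (t=2), |d|=8 (t=2); sum(t^3 - t) = 12.
        Var[W] = n(n+1)(2n+1)/24 - sum(t^3-t)/48 = 840/24 - 12/48 = 34.75.
        z = (W - E[W]) / sqrt(Var[W]) = (14 - 14) / 5.8949 = 0.0000.
        Two-sided p = 2*Phi(z) = 1.000000.
Step 6: alpha = 0.1. fail to reject H0.

W+ = 14, W- = 14, W = min = 14, p = 1.000000, fail to reject H0.


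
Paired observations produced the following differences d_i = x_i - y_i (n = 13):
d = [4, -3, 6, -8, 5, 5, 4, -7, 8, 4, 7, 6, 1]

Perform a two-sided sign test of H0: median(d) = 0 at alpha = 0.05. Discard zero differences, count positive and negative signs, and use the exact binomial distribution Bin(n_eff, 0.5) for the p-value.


Step 1: Discard zero differences. Original n = 13; n_eff = number of nonzero differences = 13.
Nonzero differences (with sign): +4, -3, +6, -8, +5, +5, +4, -7, +8, +4, +7, +6, +1
Step 2: Count signs: positive = 10, negative = 3.
Step 3: Under H0: P(positive) = 0.5, so the number of positives S ~ Bin(13, 0.5).
Step 4: Two-sided exact p-value = sum of Bin(13,0.5) probabilities at or below the observed probability = 0.092285.
Step 5: alpha = 0.05. fail to reject H0.

n_eff = 13, pos = 10, neg = 3, p = 0.092285, fail to reject H0.


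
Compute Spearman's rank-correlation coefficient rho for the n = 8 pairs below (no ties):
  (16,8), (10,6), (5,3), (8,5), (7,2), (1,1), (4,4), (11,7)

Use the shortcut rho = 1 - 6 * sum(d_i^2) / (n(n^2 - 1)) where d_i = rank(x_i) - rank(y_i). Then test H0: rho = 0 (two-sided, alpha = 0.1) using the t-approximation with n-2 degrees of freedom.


Step 1: Rank x and y separately (midranks; no ties here).
rank(x): 16->8, 10->6, 5->3, 8->5, 7->4, 1->1, 4->2, 11->7
rank(y): 8->8, 6->6, 3->3, 5->5, 2->2, 1->1, 4->4, 7->7
Step 2: d_i = R_x(i) - R_y(i); compute d_i^2.
  (8-8)^2=0, (6-6)^2=0, (3-3)^2=0, (5-5)^2=0, (4-2)^2=4, (1-1)^2=0, (2-4)^2=4, (7-7)^2=0
sum(d^2) = 8.
Step 3: rho = 1 - 6*8 / (8*(8^2 - 1)) = 1 - 48/504 = 0.904762.
Step 4: Under H0, t = rho * sqrt((n-2)/(1-rho^2)) = 5.2034 ~ t(6).
Step 5: Two-sided p-value from the t-distribution with 6 df = 0.002008.
Step 6: alpha = 0.1. reject H0.

rho = 0.9048, p = 0.002008, reject H0 at alpha = 0.1.


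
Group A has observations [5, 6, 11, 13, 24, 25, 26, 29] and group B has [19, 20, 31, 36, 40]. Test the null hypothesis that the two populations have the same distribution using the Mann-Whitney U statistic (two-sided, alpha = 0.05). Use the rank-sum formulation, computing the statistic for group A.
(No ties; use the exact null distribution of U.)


Step 1: Combine and sort all 13 observations; assign midranks.
sorted (value, group): (5,X), (6,X), (11,X), (13,X), (19,Y), (20,Y), (24,X), (25,X), (26,X), (29,X), (31,Y), (36,Y), (40,Y)
ranks: 5->1, 6->2, 11->3, 13->4, 19->5, 20->6, 24->7, 25->8, 26->9, 29->10, 31->11, 36->12, 40->13
Step 2: Rank sum for X: R1 = 1 + 2 + 3 + 4 + 7 + 8 + 9 + 10 = 44.
Step 3: U_X = R1 - n1(n1+1)/2 = 44 - 8*9/2 = 44 - 36 = 8.
       U_Y = n1*n2 - U_X = 40 - 8 = 32.
Step 4: No ties, so the exact null distribution of U (based on enumerating the C(13,8) = 1287 equally likely rank assignments) gives the two-sided p-value.
Step 5: p-value = 0.093240; compare to alpha = 0.05. fail to reject H0.

U_X = 8, p = 0.093240, fail to reject H0 at alpha = 0.05.


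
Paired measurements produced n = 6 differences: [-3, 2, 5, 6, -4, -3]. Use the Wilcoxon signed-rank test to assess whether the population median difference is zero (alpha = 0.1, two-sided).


Step 1: Drop any zero differences (none here) and take |d_i|.
|d| = [3, 2, 5, 6, 4, 3]
Step 2: Midrank |d_i| (ties get averaged ranks).
ranks: |3|->2.5, |2|->1, |5|->5, |6|->6, |4|->4, |3|->2.5
Step 3: Attach original signs; sum ranks with positive sign and with negative sign.
W+ = 1 + 5 + 6 = 12
W- = 2.5 + 4 + 2.5 = 9
(Check: W+ + W- = 21 should equal n(n+1)/2 = 21.)
Step 4: Test statistic W = min(W+, W-) = 9.
Step 5: Ties in |d|, so use the tie-corrected normal approximation.
        E[W] = n(n+1)/4 = 6*7/4 = 10.5.
        Tie groups: |d|=3 (t=2); sum(t^3 - t) = 6.
        Var[W] = n(n+1)(2n+1)/24 - sum(t^3-t)/48 = 546/24 - 6/48 = 22.625.
        z = (W - E[W]) / sqrt(Var[W]) = (9 - 10.5) / 4.7566 = -0.3154.
        Two-sided p = 2*Phi(z) = 0.752494.
Step 6: alpha = 0.1. fail to reject H0.

W+ = 12, W- = 9, W = min = 9, p = 0.752494, fail to reject H0.


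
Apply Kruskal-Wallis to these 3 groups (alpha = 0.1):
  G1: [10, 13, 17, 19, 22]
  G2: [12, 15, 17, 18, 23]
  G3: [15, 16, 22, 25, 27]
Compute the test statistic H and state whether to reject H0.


Step 1: Combine all N = 15 observations and assign midranks.
sorted (value, group, rank): (10,G1,1), (12,G2,2), (13,G1,3), (15,G2,4.5), (15,G3,4.5), (16,G3,6), (17,G1,7.5), (17,G2,7.5), (18,G2,9), (19,G1,10), (22,G1,11.5), (22,G3,11.5), (23,G2,13), (25,G3,14), (27,G3,15)
Step 2: Sum ranks within each group.
R_1 = 33 (n_1 = 5)
R_2 = 36 (n_2 = 5)
R_3 = 51 (n_3 = 5)
Step 3: H = 12/(N(N+1)) * sum(R_i^2/n_i) - 3(N+1)
     = 12/(15*16) * (33^2/5 + 36^2/5 + 51^2/5) - 3*16
     = 0.050000 * 997.2 - 48
     = 1.860000.
Step 4: Ties present; correction factor C = 1 - 18/(15^3 - 15) = 0.994643. Corrected H = 1.860000 / 0.994643 = 1.870018.
Step 5: Under H0, H ~ chi^2(2); p-value = 0.392582.
Step 6: alpha = 0.1. fail to reject H0.

H = 1.8700, df = 2, p = 0.392582, fail to reject H0.


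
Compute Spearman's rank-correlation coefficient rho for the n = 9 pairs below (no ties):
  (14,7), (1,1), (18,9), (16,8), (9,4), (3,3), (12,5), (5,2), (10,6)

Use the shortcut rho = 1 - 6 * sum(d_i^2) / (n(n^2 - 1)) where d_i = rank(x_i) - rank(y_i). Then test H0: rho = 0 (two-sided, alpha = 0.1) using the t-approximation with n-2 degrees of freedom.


Step 1: Rank x and y separately (midranks; no ties here).
rank(x): 14->7, 1->1, 18->9, 16->8, 9->4, 3->2, 12->6, 5->3, 10->5
rank(y): 7->7, 1->1, 9->9, 8->8, 4->4, 3->3, 5->5, 2->2, 6->6
Step 2: d_i = R_x(i) - R_y(i); compute d_i^2.
  (7-7)^2=0, (1-1)^2=0, (9-9)^2=0, (8-8)^2=0, (4-4)^2=0, (2-3)^2=1, (6-5)^2=1, (3-2)^2=1, (5-6)^2=1
sum(d^2) = 4.
Step 3: rho = 1 - 6*4 / (9*(9^2 - 1)) = 1 - 24/720 = 0.966667.
Step 4: Under H0, t = rho * sqrt((n-2)/(1-rho^2)) = 9.9890 ~ t(7).
Step 5: Two-sided p-value from the t-distribution with 7 df = 0.000022.
Step 6: alpha = 0.1. reject H0.

rho = 0.9667, p = 0.000022, reject H0 at alpha = 0.1.


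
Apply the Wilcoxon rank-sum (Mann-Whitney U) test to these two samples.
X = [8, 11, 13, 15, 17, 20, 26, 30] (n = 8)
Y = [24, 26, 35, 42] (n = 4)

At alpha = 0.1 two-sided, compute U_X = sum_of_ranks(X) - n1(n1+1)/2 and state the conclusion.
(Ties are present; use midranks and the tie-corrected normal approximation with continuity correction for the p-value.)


Step 1: Combine and sort all 12 observations; assign midranks.
sorted (value, group): (8,X), (11,X), (13,X), (15,X), (17,X), (20,X), (24,Y), (26,X), (26,Y), (30,X), (35,Y), (42,Y)
ranks: 8->1, 11->2, 13->3, 15->4, 17->5, 20->6, 24->7, 26->8.5, 26->8.5, 30->10, 35->11, 42->12
Step 2: Rank sum for X: R1 = 1 + 2 + 3 + 4 + 5 + 6 + 8.5 + 10 = 39.5.
Step 3: U_X = R1 - n1(n1+1)/2 = 39.5 - 8*9/2 = 39.5 - 36 = 3.5.
       U_Y = n1*n2 - U_X = 32 - 3.5 = 28.5.
Step 4: Ties are present, so use the tie-corrected normal approximation (with continuity correction) for the p-value.
Step 5: p-value = 0.041184; compare to alpha = 0.1. reject H0.

U_X = 3.5, p = 0.041184, reject H0 at alpha = 0.1.
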